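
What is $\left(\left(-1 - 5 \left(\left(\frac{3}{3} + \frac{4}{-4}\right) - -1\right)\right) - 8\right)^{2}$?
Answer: $196$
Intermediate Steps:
$\left(\left(-1 - 5 \left(\left(\frac{3}{3} + \frac{4}{-4}\right) - -1\right)\right) - 8\right)^{2} = \left(\left(-1 - 5 \left(\left(3 \cdot \frac{1}{3} + 4 \left(- \frac{1}{4}\right)\right) + 1\right)\right) - 8\right)^{2} = \left(\left(-1 - 5 \left(\left(1 - 1\right) + 1\right)\right) - 8\right)^{2} = \left(\left(-1 - 5 \left(0 + 1\right)\right) - 8\right)^{2} = \left(\left(-1 - 5\right) - 8\right)^{2} = \left(-6 - 8\right)^{2} = \left(-14\right)^{2} = 196$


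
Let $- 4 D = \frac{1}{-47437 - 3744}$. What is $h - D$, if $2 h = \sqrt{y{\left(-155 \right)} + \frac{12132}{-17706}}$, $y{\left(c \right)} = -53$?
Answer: $- \frac{1}{204724} + \frac{5 i \sqrt{18700487}}{5902} \approx -4.8846 \cdot 10^{-6} + 3.6635 i$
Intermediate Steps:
$h = \frac{5 i \sqrt{18700487}}{5902}$ ($h = \frac{\sqrt{-53 + \frac{12132}{-17706}}}{2} = \frac{\sqrt{-53 + 12132 \left(- \frac{1}{17706}\right)}}{2} = \frac{\sqrt{-53 - \frac{2022}{2951}}}{2} = \frac{\sqrt{- \frac{158425}{2951}}}{2} = \frac{\frac{5}{2951} i \sqrt{18700487}}{2} = \frac{5 i \sqrt{18700487}}{5902} \approx 3.6635 i$)
$D = \frac{1}{204724}$ ($D = - \frac{1}{4 \left(-47437 - 3744\right)} = - \frac{1}{4 \left(-51181\right)} = \left(- \frac{1}{4}\right) \left(- \frac{1}{51181}\right) = \frac{1}{204724} \approx 4.8846 \cdot 10^{-6}$)
$h - D = \frac{5 i \sqrt{18700487}}{5902} - \frac{1}{204724} = - \frac{1}{204724} + \frac{5 i \sqrt{18700487}}{5902}$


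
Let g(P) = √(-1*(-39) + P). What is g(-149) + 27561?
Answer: 27561 + I*√110 ≈ 27561.0 + 10.488*I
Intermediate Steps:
g(P) = √(39 + P)
g(-149) + 27561 = √(39 - 149) + 27561 = √(-110) + 27561 = I*√110 + 27561 = 27561 + I*√110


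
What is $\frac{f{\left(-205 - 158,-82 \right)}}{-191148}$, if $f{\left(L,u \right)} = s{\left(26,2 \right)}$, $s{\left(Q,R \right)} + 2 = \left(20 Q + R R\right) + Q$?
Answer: $- \frac{137}{47787} \approx -0.0028669$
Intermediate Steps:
$s{\left(Q,R \right)} = -2 + R^{2} + 21 Q$ ($s{\left(Q,R \right)} = -2 + \left(\left(20 Q + R R\right) + Q\right) = -2 + \left(\left(20 Q + R^{2}\right) + Q\right) = -2 + \left(\left(R^{2} + 20 Q\right) + Q\right) = -2 + \left(R^{2} + 21 Q\right) = -2 + R^{2} + 21 Q$)
$f{\left(L,u \right)} = 548$ ($f{\left(L,u \right)} = -2 + 2^{2} + 21 \cdot 26 = -2 + 4 + 546 = 548$)
$\frac{f{\left(-205 - 158,-82 \right)}}{-191148} = \frac{548}{-191148} = 548 \left(- \frac{1}{191148}\right) = - \frac{137}{47787}$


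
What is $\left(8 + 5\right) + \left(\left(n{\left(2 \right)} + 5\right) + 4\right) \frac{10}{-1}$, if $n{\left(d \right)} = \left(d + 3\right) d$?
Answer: $-177$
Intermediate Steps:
$n{\left(d \right)} = d \left(3 + d\right)$ ($n{\left(d \right)} = \left(3 + d\right) d = d \left(3 + d\right)$)
$\left(8 + 5\right) + \left(\left(n{\left(2 \right)} + 5\right) + 4\right) \frac{10}{-1} = \left(8 + 5\right) + \left(\left(2 \left(3 + 2\right) + 5\right) + 4\right) \frac{10}{-1} = 13 + \left(\left(2 \cdot 5 + 5\right) + 4\right) 10 \left(-1\right) = 13 + \left(\left(10 + 5\right) + 4\right) \left(-10\right) = 13 + \left(15 + 4\right) \left(-10\right) = 13 + 19 \left(-10\right) = 13 - 190 = -177$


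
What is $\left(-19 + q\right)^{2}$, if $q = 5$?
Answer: $196$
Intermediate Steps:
$\left(-19 + q\right)^{2} = \left(-19 + 5\right)^{2} = \left(-14\right)^{2} = 196$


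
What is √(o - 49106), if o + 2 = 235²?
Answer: √6117 ≈ 78.211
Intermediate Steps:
o = 55223 (o = -2 + 235² = -2 + 55225 = 55223)
√(o - 49106) = √(55223 - 49106) = √6117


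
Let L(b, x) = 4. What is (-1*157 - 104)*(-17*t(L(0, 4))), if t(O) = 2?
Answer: 8874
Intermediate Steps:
(-1*157 - 104)*(-17*t(L(0, 4))) = (-1*157 - 104)*(-17*2) = (-157 - 104)*(-34) = -261*(-34) = 8874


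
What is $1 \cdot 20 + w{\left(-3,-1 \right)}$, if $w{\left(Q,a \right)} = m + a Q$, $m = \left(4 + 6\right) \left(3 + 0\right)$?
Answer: $53$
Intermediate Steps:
$m = 30$ ($m = 10 \cdot 3 = 30$)
$w{\left(Q,a \right)} = 30 + Q a$ ($w{\left(Q,a \right)} = 30 + a Q = 30 + Q a$)
$1 \cdot 20 + w{\left(-3,-1 \right)} = 1 \cdot 20 + \left(30 - -3\right) = 20 + \left(30 + 3\right) = 20 + 33 = 53$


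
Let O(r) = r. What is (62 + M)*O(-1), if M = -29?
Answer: -33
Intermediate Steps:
(62 + M)*O(-1) = (62 - 29)*(-1) = 33*(-1) = -33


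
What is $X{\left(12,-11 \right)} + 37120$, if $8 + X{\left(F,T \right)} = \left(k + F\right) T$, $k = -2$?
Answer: $37002$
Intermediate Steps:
$X{\left(F,T \right)} = -8 + T \left(-2 + F\right)$ ($X{\left(F,T \right)} = -8 + \left(-2 + F\right) T = -8 + T \left(-2 + F\right)$)
$X{\left(12,-11 \right)} + 37120 = \left(-8 - -22 + 12 \left(-11\right)\right) + 37120 = \left(-8 + 22 - 132\right) + 37120 = -118 + 37120 = 37002$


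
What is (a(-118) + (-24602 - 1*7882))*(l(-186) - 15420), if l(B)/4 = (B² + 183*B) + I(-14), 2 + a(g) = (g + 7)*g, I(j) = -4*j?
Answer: 251346032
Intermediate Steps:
a(g) = -2 + g*(7 + g) (a(g) = -2 + (g + 7)*g = -2 + (7 + g)*g = -2 + g*(7 + g))
l(B) = 224 + 4*B² + 732*B (l(B) = 4*((B² + 183*B) - 4*(-14)) = 4*((B² + 183*B) + 56) = 4*(56 + B² + 183*B) = 224 + 4*B² + 732*B)
(a(-118) + (-24602 - 1*7882))*(l(-186) - 15420) = ((-2 + (-118)² + 7*(-118)) + (-24602 - 1*7882))*((224 + 4*(-186)² + 732*(-186)) - 15420) = ((-2 + 13924 - 826) + (-24602 - 7882))*((224 + 4*34596 - 136152) - 15420) = (13096 - 32484)*((224 + 138384 - 136152) - 15420) = -19388*(2456 - 15420) = -19388*(-12964) = 251346032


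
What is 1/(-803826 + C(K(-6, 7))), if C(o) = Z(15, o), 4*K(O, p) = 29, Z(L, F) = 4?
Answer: -1/803822 ≈ -1.2441e-6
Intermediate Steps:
K(O, p) = 29/4 (K(O, p) = (1/4)*29 = 29/4)
C(o) = 4
1/(-803826 + C(K(-6, 7))) = 1/(-803826 + 4) = 1/(-803822) = -1/803822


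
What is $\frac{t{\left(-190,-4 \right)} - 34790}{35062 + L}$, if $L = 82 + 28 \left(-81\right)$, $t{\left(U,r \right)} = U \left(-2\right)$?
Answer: $- \frac{17205}{16438} \approx -1.0467$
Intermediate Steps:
$t{\left(U,r \right)} = - 2 U$
$L = -2186$ ($L = 82 - 2268 = -2186$)
$\frac{t{\left(-190,-4 \right)} - 34790}{35062 + L} = \frac{\left(-2\right) \left(-190\right) - 34790}{35062 - 2186} = \frac{380 - 34790}{32876} = \left(-34410\right) \frac{1}{32876} = - \frac{17205}{16438}$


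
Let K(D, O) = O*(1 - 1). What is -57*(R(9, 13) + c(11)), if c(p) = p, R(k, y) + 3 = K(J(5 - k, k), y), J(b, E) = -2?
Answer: -456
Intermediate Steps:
K(D, O) = 0 (K(D, O) = O*0 = 0)
R(k, y) = -3 (R(k, y) = -3 + 0 = -3)
-57*(R(9, 13) + c(11)) = -57*(-3 + 11) = -57*8 = -456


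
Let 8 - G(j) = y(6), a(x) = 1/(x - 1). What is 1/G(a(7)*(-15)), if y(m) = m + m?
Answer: -¼ ≈ -0.25000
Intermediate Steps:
a(x) = 1/(-1 + x)
y(m) = 2*m
G(j) = -4 (G(j) = 8 - 2*6 = 8 - 1*12 = 8 - 12 = -4)
1/G(a(7)*(-15)) = 1/(-4) = -¼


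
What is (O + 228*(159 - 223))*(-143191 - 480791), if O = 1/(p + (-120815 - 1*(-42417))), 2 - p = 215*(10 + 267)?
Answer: 1256063905974126/137951 ≈ 9.1051e+9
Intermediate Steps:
p = -59553 (p = 2 - 215*(10 + 267) = 2 - 215*277 = 2 - 1*59555 = 2 - 59555 = -59553)
O = -1/137951 (O = 1/(-59553 + (-120815 - 1*(-42417))) = 1/(-59553 + (-120815 + 42417)) = 1/(-59553 - 78398) = 1/(-137951) = -1/137951 ≈ -7.2489e-6)
(O + 228*(159 - 223))*(-143191 - 480791) = (-1/137951 + 228*(159 - 223))*(-143191 - 480791) = (-1/137951 + 228*(-64))*(-623982) = (-1/137951 - 14592)*(-623982) = -2012980993/137951*(-623982) = 1256063905974126/137951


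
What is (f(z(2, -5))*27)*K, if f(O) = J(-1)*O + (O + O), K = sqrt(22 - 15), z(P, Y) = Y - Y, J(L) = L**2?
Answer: 0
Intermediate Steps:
z(P, Y) = 0
K = sqrt(7) ≈ 2.6458
f(O) = 3*O (f(O) = (-1)**2*O + (O + O) = 1*O + 2*O = O + 2*O = 3*O)
(f(z(2, -5))*27)*K = ((3*0)*27)*sqrt(7) = (0*27)*sqrt(7) = 0*sqrt(7) = 0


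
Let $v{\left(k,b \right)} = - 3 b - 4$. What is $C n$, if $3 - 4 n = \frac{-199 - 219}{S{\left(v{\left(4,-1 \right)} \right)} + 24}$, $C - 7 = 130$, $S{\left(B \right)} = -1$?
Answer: $\frac{66719}{92} \approx 725.21$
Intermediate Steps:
$v{\left(k,b \right)} = -4 - 3 b$
$C = 137$ ($C = 7 + 130 = 137$)
$n = \frac{487}{92}$ ($n = \frac{3}{4} - \frac{\left(-199 - 219\right) \frac{1}{-1 + 24}}{4} = \frac{3}{4} - \frac{\left(-418\right) \frac{1}{23}}{4} = \frac{3}{4} - - \frac{209}{46} = \frac{3}{4} + \frac{209}{46} = \frac{487}{92} \approx 5.2935$)
$C n = 137 \cdot \frac{487}{92} = \frac{66719}{92}$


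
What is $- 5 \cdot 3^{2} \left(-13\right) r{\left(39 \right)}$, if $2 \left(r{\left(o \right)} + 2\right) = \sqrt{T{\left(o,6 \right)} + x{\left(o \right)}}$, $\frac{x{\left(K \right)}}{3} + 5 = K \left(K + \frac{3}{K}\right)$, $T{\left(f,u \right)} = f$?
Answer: $-1170 + 585 \sqrt{1149} \approx 18660.0$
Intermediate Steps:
$x{\left(K \right)} = -15 + 3 K \left(K + \frac{3}{K}\right)$
$r{\left(o \right)} = -2 + \frac{\sqrt{-6 + o + 3 o^{2}}}{2}$ ($r{\left(o \right)} = -2 + \frac{\sqrt{o + \left(-6 + 3 o^{2}\right)}}{2} = -2 + \frac{\sqrt{-6 + o + 3 o^{2}}}{2}$)
$- 5 \cdot 3^{2} \left(-13\right) r{\left(39 \right)} = - 5 \cdot 3^{2} \left(-13\right) \left(-2 + \frac{\sqrt{-6 + 39 + 3 \cdot 39^{2}}}{2}\right) = \left(-5\right) 9 \left(-13\right) \left(-2 + \frac{\sqrt{-6 + 39 + 3 \cdot 1521}}{2}\right) = \left(-45\right) \left(-13\right) \left(-2 + \frac{\sqrt{-6 + 39 + 4563}}{2}\right) = 585 \left(-2 + \frac{\sqrt{4596}}{2}\right) = 585 \left(-2 + \frac{2 \sqrt{1149}}{2}\right) = 585 \left(-2 + \sqrt{1149}\right) = -1170 + 585 \sqrt{1149}$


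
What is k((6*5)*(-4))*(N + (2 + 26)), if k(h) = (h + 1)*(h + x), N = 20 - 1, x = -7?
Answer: 710311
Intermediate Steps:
N = 19
k(h) = (1 + h)*(-7 + h) (k(h) = (h + 1)*(h - 7) = (1 + h)*(-7 + h))
k((6*5)*(-4))*(N + (2 + 26)) = (-7 + ((6*5)*(-4))² - 6*6*5*(-4))*(19 + (2 + 26)) = (-7 + (30*(-4))² - 180*(-4))*(19 + 28) = (-7 + (-120)² - 6*(-120))*47 = (-7 + 14400 + 720)*47 = 15113*47 = 710311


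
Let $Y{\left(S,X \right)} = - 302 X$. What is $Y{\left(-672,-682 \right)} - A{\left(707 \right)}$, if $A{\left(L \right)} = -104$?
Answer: $206068$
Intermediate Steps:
$Y{\left(-672,-682 \right)} - A{\left(707 \right)} = \left(-302\right) \left(-682\right) - -104 = 205964 + 104 = 206068$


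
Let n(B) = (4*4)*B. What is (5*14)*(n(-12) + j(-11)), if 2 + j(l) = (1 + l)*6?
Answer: -17780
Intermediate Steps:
j(l) = 4 + 6*l (j(l) = -2 + (1 + l)*6 = -2 + (6 + 6*l) = 4 + 6*l)
n(B) = 16*B
(5*14)*(n(-12) + j(-11)) = (5*14)*(16*(-12) + (4 + 6*(-11))) = 70*(-192 + (4 - 66)) = 70*(-192 - 62) = 70*(-254) = -17780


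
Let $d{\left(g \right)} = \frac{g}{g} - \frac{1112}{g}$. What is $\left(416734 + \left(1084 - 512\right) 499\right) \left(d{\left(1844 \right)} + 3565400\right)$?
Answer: $\frac{1154108278498446}{461} \approx 2.5035 \cdot 10^{12}$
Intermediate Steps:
$d{\left(g \right)} = 1 - \frac{1112}{g}$
$\left(416734 + \left(1084 - 512\right) 499\right) \left(d{\left(1844 \right)} + 3565400\right) = \left(416734 + \left(1084 - 512\right) 499\right) \left(\frac{-1112 + 1844}{1844} + 3565400\right) = \left(416734 + 572 \cdot 499\right) \left(\frac{1}{1844} \cdot 732 + 3565400\right) = \left(416734 + 285428\right) \left(\frac{183}{461} + 3565400\right) = 702162 \cdot \frac{1643649583}{461} = \frac{1154108278498446}{461}$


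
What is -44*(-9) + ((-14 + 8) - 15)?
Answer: 375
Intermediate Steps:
-44*(-9) + ((-14 + 8) - 15) = 396 + (-6 - 15) = 396 - 21 = 375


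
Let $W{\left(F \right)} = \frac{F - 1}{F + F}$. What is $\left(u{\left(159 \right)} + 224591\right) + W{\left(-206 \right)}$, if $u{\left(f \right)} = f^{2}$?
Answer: $\frac{102947471}{412} \approx 2.4987 \cdot 10^{5}$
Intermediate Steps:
$W{\left(F \right)} = \frac{-1 + F}{2 F}$
$\left(u{\left(159 \right)} + 224591\right) + W{\left(-206 \right)} = \left(159^{2} + 224591\right) + \frac{-1 - 206}{2 \left(-206\right)} = \left(25281 + 224591\right) + \frac{1}{2} \left(- \frac{1}{206}\right) \left(-207\right) = 249872 + \frac{207}{412} = \frac{102947471}{412}$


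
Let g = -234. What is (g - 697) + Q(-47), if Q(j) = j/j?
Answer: -930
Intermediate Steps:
Q(j) = 1
(g - 697) + Q(-47) = (-234 - 697) + 1 = -931 + 1 = -930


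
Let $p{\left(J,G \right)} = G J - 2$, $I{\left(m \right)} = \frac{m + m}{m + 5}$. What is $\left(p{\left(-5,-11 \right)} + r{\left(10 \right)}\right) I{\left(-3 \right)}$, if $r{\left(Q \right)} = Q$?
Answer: $-189$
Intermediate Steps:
$I{\left(m \right)} = \frac{2 m}{5 + m}$
$p{\left(J,G \right)} = -2 + G J$ ($p{\left(J,G \right)} = G J - 2 = -2 + G J$)
$\left(p{\left(-5,-11 \right)} + r{\left(10 \right)}\right) I{\left(-3 \right)} = \left(\left(-2 - -55\right) + 10\right) 2 \left(-3\right) \frac{1}{5 - 3} = \left(\left(-2 + 55\right) + 10\right) 2 \left(-3\right) \frac{1}{2} = \left(53 + 10\right) 2 \left(-3\right) \frac{1}{2} = 63 \left(-3\right) = -189$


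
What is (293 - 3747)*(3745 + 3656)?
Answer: -25563054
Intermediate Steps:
(293 - 3747)*(3745 + 3656) = -3454*7401 = -25563054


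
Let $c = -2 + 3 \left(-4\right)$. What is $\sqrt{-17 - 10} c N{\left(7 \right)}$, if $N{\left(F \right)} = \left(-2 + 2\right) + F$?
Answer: $- 294 i \sqrt{3} \approx - 509.22 i$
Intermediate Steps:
$N{\left(F \right)} = F$ ($N{\left(F \right)} = 0 + F = F$)
$c = -14$ ($c = -2 - 12 = -14$)
$\sqrt{-17 - 10} c N{\left(7 \right)} = \sqrt{-17 - 10} \left(-14\right) 7 = \sqrt{-27} \left(-14\right) 7 = 3 i \sqrt{3} \left(-14\right) 7 = - 42 i \sqrt{3} \cdot 7 = - 294 i \sqrt{3}$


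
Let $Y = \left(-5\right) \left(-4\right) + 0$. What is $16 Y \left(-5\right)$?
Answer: $-1600$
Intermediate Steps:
$Y = 20$ ($Y = 20 + 0 = 20$)
$16 Y \left(-5\right) = 16 \cdot 20 \left(-5\right) = 320 \left(-5\right) = -1600$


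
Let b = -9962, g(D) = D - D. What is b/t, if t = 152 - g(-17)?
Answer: -4981/76 ≈ -65.539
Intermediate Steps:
g(D) = 0
t = 152 (t = 152 - 1*0 = 152 + 0 = 152)
b/t = -9962/152 = -9962*1/152 = -4981/76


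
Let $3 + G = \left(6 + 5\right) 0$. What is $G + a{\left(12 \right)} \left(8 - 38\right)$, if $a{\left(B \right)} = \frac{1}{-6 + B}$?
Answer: $-8$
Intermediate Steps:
$G = -3$ ($G = -3 + \left(6 + 5\right) 0 = -3 + 11 \cdot 0 = -3 + 0 = -3$)
$G + a{\left(12 \right)} \left(8 - 38\right) = -3 + \frac{8 - 38}{-6 + 12} = -3 + \frac{8 - 38}{6} = -3 + \frac{1}{6} \left(-30\right) = -3 - 5 = -8$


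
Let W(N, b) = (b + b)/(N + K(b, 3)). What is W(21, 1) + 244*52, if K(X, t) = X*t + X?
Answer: 317202/25 ≈ 12688.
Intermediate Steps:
K(X, t) = X + X*t
W(N, b) = 2*b/(N + 4*b) (W(N, b) = (b + b)/(N + b*(1 + 3)) = (2*b)/(N + b*4) = (2*b)/(N + 4*b) = 2*b/(N + 4*b))
W(21, 1) + 244*52 = 2*1/(21 + 4*1) + 244*52 = 2*1/(21 + 4) + 12688 = 2*1/25 + 12688 = 2*1*(1/25) + 12688 = 2/25 + 12688 = 317202/25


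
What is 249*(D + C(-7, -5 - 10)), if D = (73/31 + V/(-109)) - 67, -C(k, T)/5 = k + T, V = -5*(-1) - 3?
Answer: 38144808/3379 ≈ 11289.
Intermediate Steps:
V = 2 (V = 5 - 3 = 2)
C(k, T) = -5*T - 5*k (C(k, T) = -5*(k + T) = -5*(T + k) = -5*T - 5*k)
D = -218498/3379 (D = (73/31 + 2/(-109)) - 67 = (73*(1/31) + 2*(-1/109)) - 67 = (73/31 - 2/109) - 67 = 7895/3379 - 67 = -218498/3379 ≈ -64.663)
249*(D + C(-7, -5 - 10)) = 249*(-218498/3379 + (-5*(-5 - 10) - 5*(-7))) = 249*(-218498/3379 + (-5*(-15) + 35)) = 249*(-218498/3379 + (75 + 35)) = 249*(-218498/3379 + 110) = 249*(153192/3379) = 38144808/3379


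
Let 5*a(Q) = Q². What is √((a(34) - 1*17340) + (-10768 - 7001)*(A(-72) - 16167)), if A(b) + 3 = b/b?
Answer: 37*√5246345/5 ≈ 16950.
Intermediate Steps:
A(b) = -2 (A(b) = -3 + b/b = -3 + 1 = -2)
a(Q) = Q²/5
√((a(34) - 1*17340) + (-10768 - 7001)*(A(-72) - 16167)) = √(((⅕)*34² - 1*17340) + (-10768 - 7001)*(-2 - 16167)) = √(((⅕)*1156 - 17340) - 17769*(-16169)) = √((1156/5 - 17340) + 287306961) = √(-85544/5 + 287306961) = √(1436449261/5) = 37*√5246345/5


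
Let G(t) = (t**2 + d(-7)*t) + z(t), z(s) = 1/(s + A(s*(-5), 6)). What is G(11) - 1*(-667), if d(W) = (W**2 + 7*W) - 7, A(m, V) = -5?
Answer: 4267/6 ≈ 711.17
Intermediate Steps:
z(s) = 1/(-5 + s) (z(s) = 1/(s - 5) = 1/(-5 + s))
d(W) = -7 + W**2 + 7*W
G(t) = t**2 + 1/(-5 + t) - 7*t (G(t) = (t**2 + (-7 + (-7)**2 + 7*(-7))*t) + 1/(-5 + t) = (t**2 + (-7 + 49 - 49)*t) + 1/(-5 + t) = (t**2 - 7*t) + 1/(-5 + t) = t**2 + 1/(-5 + t) - 7*t)
G(11) - 1*(-667) = (1 + 11*(-7 + 11)*(-5 + 11))/(-5 + 11) - 1*(-667) = (1 + 11*4*6)/6 + 667 = (1 + 264)/6 + 667 = (1/6)*265 + 667 = 265/6 + 667 = 4267/6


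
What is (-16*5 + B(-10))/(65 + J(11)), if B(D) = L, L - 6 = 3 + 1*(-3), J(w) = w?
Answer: -37/38 ≈ -0.97368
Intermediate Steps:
L = 6 (L = 6 + (3 + 1*(-3)) = 6 + (3 - 3) = 6 + 0 = 6)
B(D) = 6
(-16*5 + B(-10))/(65 + J(11)) = (-16*5 + 6)/(65 + 11) = (-80 + 6)/76 = -74*1/76 = -37/38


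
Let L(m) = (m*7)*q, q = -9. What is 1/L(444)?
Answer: -1/27972 ≈ -3.5750e-5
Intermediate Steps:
L(m) = -63*m (L(m) = (m*7)*(-9) = (7*m)*(-9) = -63*m)
1/L(444) = 1/(-63*444) = 1/(-27972) = -1/27972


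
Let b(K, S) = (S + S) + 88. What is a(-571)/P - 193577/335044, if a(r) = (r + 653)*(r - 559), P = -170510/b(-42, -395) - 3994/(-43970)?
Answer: -119965183669422397/314109131141684 ≈ -381.92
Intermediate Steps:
b(K, S) = 88 + 2*S (b(K, S) = 2*S + 88 = 88 + 2*S)
P = 1875032122/7716735 (P = -170510/(88 + 2*(-395)) - 3994/(-43970) = -170510/(88 - 790) - 3994*(-1/43970) = -170510/(-702) + 1997/21985 = -170510*(-1/702) + 1997/21985 = 85255/351 + 1997/21985 = 1875032122/7716735 ≈ 242.98)
a(r) = (-559 + r)*(653 + r) (a(r) = (653 + r)*(-559 + r) = (-559 + r)*(653 + r))
a(-571)/P - 193577/335044 = (-365027 + (-571)² + 94*(-571))/(1875032122/7716735) - 193577/335044 = (-365027 + 326041 - 53674)*(7716735/1875032122) - 193577*1/335044 = -92660*7716735/1875032122 - 193577/335044 = -357516332550/937516061 - 193577/335044 = -119965183669422397/314109131141684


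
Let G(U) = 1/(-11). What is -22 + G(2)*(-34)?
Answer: -208/11 ≈ -18.909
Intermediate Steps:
G(U) = -1/11
-22 + G(2)*(-34) = -22 - 1/11*(-34) = -22 + 34/11 = -208/11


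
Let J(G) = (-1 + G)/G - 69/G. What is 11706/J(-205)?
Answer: 479946/55 ≈ 8726.3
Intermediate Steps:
J(G) = -69/G + (-1 + G)/G (J(G) = (-1 + G)/G - 69/G = -69/G + (-1 + G)/G)
11706/J(-205) = 11706/(((-70 - 205)/(-205))) = 11706/((-1/205*(-275))) = 11706/(55/41) = 11706*(41/55) = 479946/55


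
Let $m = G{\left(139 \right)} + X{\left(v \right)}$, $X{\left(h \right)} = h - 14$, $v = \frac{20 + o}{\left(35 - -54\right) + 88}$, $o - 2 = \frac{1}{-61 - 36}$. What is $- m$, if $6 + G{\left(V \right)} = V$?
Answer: $- \frac{681748}{5723} \approx -119.12$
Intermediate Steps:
$o = \frac{193}{97}$ ($o = 2 + \frac{1}{-61 - 36} = 2 + \frac{1}{-97} = 2 - \frac{1}{97} = \frac{193}{97} \approx 1.9897$)
$G{\left(V \right)} = -6 + V$
$v = \frac{711}{5723}$ ($v = \frac{20 + \frac{193}{97}}{\left(35 - -54\right) + 88} = \frac{2133}{97 \left(\left(35 + 54\right) + 88\right)} = \frac{2133}{97 \left(89 + 88\right)} = \frac{2133}{97 \cdot 177} = \frac{2133}{97} \cdot \frac{1}{177} = \frac{711}{5723} \approx 0.12424$)
$X{\left(h \right)} = -14 + h$ ($X{\left(h \right)} = h - 14 = -14 + h$)
$m = \frac{681748}{5723}$ ($m = \left(-6 + 139\right) + \left(-14 + \frac{711}{5723}\right) = 133 - \frac{79411}{5723} = \frac{681748}{5723} \approx 119.12$)
$- m = \left(-1\right) \frac{681748}{5723} = - \frac{681748}{5723}$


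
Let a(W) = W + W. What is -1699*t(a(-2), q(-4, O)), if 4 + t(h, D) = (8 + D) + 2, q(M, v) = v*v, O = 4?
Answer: -37378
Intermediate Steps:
a(W) = 2*W
q(M, v) = v²
t(h, D) = 6 + D (t(h, D) = -4 + ((8 + D) + 2) = -4 + (10 + D) = 6 + D)
-1699*t(a(-2), q(-4, O)) = -1699*(6 + 4²) = -1699*(6 + 16) = -1699*22 = -37378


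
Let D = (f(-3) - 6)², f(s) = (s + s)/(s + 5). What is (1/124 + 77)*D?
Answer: 773469/124 ≈ 6237.7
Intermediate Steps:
f(s) = 2*s/(5 + s) (f(s) = (2*s)/(5 + s) = 2*s/(5 + s))
D = 81 (D = (2*(-3)/(5 - 3) - 6)² = (2*(-3)/2 - 6)² = (2*(-3)*(½) - 6)² = (-3 - 6)² = (-9)² = 81)
(1/124 + 77)*D = (1/124 + 77)*81 = (9549/124)*81 = 773469/124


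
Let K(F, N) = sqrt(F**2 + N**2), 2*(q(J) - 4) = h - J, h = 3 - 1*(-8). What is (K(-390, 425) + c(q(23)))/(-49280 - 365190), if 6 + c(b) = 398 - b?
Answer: -197/207235 - sqrt(13309)/82894 ≈ -0.0023423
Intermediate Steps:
h = 11 (h = 3 + 8 = 11)
q(J) = 19/2 - J/2 (q(J) = 4 + (11 - J)/2 = 4 + (11/2 - J/2) = 19/2 - J/2)
c(b) = 392 - b (c(b) = -6 + (398 - b) = 392 - b)
(K(-390, 425) + c(q(23)))/(-49280 - 365190) = (sqrt((-390)**2 + 425**2) + (392 - (19/2 - 1/2*23)))/(-49280 - 365190) = (sqrt(152100 + 180625) + (392 - (19/2 - 23/2)))/(-414470) = (sqrt(332725) + (392 - 1*(-2)))*(-1/414470) = (5*sqrt(13309) + (392 + 2))*(-1/414470) = (5*sqrt(13309) + 394)*(-1/414470) = (394 + 5*sqrt(13309))*(-1/414470) = -197/207235 - sqrt(13309)/82894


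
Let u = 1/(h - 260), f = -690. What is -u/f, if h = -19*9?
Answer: -1/297390 ≈ -3.3626e-6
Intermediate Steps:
h = -171
u = -1/431 (u = 1/(-171 - 260) = 1/(-431) = -1/431 ≈ -0.0023202)
-u/f = -(-1)/(431*(-690)) = -(-1)*(-1)/(431*690) = -1*1/297390 = -1/297390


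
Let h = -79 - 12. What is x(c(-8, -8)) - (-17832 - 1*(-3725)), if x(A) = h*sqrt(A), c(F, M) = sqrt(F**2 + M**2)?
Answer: 14107 - 182*2**(3/4) ≈ 13801.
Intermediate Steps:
h = -91
x(A) = -91*sqrt(A)
x(c(-8, -8)) - (-17832 - 1*(-3725)) = -91*((-8)**2 + (-8)**2)**(1/4) - (-17832 - 1*(-3725)) = -91*(64 + 64)**(1/4) - (-17832 + 3725) = -91*2*2**(3/4) - 1*(-14107) = -91*2*sqrt(2)*2**(1/4) + 14107 = -182*sqrt(2)*2**(1/4) + 14107 = -182*2**(3/4) + 14107 = 14107 - 182*2**(3/4)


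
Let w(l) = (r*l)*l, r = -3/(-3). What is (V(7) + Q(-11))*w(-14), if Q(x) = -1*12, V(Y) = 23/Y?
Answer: -1708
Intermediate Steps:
r = 1 (r = -3*(-⅓) = 1)
w(l) = l² (w(l) = (1*l)*l = l*l = l²)
Q(x) = -12
(V(7) + Q(-11))*w(-14) = (23/7 - 12)*(-14)² = (23*(⅐) - 12)*196 = (23/7 - 12)*196 = -61/7*196 = -1708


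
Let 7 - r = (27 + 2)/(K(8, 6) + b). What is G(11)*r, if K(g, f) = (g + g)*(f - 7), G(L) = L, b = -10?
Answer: 2321/26 ≈ 89.269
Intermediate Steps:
K(g, f) = 2*g*(-7 + f) (K(g, f) = (2*g)*(-7 + f) = 2*g*(-7 + f))
r = 211/26 (r = 7 - (27 + 2)/(2*8*(-7 + 6) - 10) = 7 - 29/(2*8*(-1) - 10) = 7 - 29/(-16 - 10) = 7 - 29/(-26) = 7 - 29*(-1)/26 = 7 - 1*(-29/26) = 7 + 29/26 = 211/26 ≈ 8.1154)
G(11)*r = 11*(211/26) = 2321/26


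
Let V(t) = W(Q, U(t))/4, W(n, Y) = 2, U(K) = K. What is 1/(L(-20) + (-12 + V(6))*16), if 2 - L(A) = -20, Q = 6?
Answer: -1/162 ≈ -0.0061728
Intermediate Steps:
L(A) = 22 (L(A) = 2 - 1*(-20) = 2 + 20 = 22)
V(t) = 1/2 (V(t) = 2/4 = 2*(1/4) = 1/2)
1/(L(-20) + (-12 + V(6))*16) = 1/(22 + (-12 + 1/2)*16) = 1/(22 - 23/2*16) = 1/(22 - 184) = 1/(-162) = -1/162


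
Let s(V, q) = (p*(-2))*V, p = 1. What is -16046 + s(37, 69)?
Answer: -16120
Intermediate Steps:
s(V, q) = -2*V (s(V, q) = (1*(-2))*V = -2*V)
-16046 + s(37, 69) = -16046 - 2*37 = -16046 - 74 = -16120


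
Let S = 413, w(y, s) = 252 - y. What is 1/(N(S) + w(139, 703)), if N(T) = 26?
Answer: 1/139 ≈ 0.0071942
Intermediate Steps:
1/(N(S) + w(139, 703)) = 1/(26 + (252 - 1*139)) = 1/(26 + (252 - 139)) = 1/(26 + 113) = 1/139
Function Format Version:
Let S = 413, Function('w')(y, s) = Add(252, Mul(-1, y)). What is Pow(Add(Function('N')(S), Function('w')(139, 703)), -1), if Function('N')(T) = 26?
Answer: Rational(1, 139) ≈ 0.0071942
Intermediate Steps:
Pow(Add(Function('N')(S), Function('w')(139, 703)), -1) = Pow(Add(26, Add(252, Mul(-1, 139))), -1) = Pow(Add(26, Add(252, -139)), -1) = Pow(Add(26, 113), -1) = Pow(139, -1) = Rational(1, 139)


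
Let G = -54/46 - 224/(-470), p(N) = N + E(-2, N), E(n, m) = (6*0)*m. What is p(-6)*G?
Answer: 22614/5405 ≈ 4.1839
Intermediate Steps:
E(n, m) = 0 (E(n, m) = 0*m = 0)
p(N) = N (p(N) = N + 0 = N)
G = -3769/5405 (G = -54*1/46 - 224*(-1/470) = -27/23 + 112/235 = -3769/5405 ≈ -0.69732)
p(-6)*G = -6*(-3769/5405) = 22614/5405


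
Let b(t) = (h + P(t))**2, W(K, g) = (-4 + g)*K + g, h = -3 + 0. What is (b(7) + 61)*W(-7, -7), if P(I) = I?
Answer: 5390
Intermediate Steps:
h = -3
W(K, g) = g + K*(-4 + g) (W(K, g) = K*(-4 + g) + g = g + K*(-4 + g))
b(t) = (-3 + t)**2
(b(7) + 61)*W(-7, -7) = ((-3 + 7)**2 + 61)*(-7 - 4*(-7) - 7*(-7)) = (4**2 + 61)*(-7 + 28 + 49) = (16 + 61)*70 = 77*70 = 5390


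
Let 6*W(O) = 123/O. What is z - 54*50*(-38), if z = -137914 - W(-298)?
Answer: -21047103/596 ≈ -35314.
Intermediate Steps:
W(O) = 41/(2*O) (W(O) = (123/O)/6 = 41/(2*O))
z = -82196703/596 (z = -137914 - 41/(2*(-298)) = -137914 - 41*(-1)/(2*298) = -137914 - 1*(-41/596) = -137914 + 41/596 = -82196703/596 ≈ -1.3791e+5)
z - 54*50*(-38) = -82196703/596 - 54*50*(-38) = -82196703/596 - 2700*(-38) = -82196703/596 - 1*(-102600) = -82196703/596 + 102600 = -21047103/596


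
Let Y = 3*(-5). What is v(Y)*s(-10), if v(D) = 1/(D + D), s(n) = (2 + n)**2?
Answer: -32/15 ≈ -2.1333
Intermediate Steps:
Y = -15
v(D) = 1/(2*D)
v(Y)*s(-10) = ((1/2)/(-15))*(2 - 10)**2 = ((1/2)*(-1/15))*(-8)**2 = -1/30*64 = -32/15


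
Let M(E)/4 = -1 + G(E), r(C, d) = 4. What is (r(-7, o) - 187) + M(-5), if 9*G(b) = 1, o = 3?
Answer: -1679/9 ≈ -186.56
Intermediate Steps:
G(b) = 1/9 (G(b) = (1/9)*1 = 1/9)
M(E) = -32/9 (M(E) = 4*(-1 + 1/9) = 4*(-8/9) = -32/9)
(r(-7, o) - 187) + M(-5) = (4 - 187) - 32/9 = -183 - 32/9 = -1679/9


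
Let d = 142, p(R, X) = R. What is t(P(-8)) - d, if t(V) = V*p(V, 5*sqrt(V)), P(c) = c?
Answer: -78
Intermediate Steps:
t(V) = V**2 (t(V) = V*V = V**2)
t(P(-8)) - d = (-8)**2 - 1*142 = 64 - 142 = -78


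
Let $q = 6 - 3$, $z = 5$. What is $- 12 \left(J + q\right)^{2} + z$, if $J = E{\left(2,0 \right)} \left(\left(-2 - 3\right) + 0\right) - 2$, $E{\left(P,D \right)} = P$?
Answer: $-967$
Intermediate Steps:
$q = 3$
$J = -12$ ($J = 2 \left(\left(-2 - 3\right) + 0\right) - 2 = 2 \left(-5 + 0\right) - 2 = 2 \left(-5\right) - 2 = -10 - 2 = -12$)
$- 12 \left(J + q\right)^{2} + z = - 12 \left(-12 + 3\right)^{2} + 5 = - 12 \left(-9\right)^{2} + 5 = \left(-12\right) 81 + 5 = -972 + 5 = -967$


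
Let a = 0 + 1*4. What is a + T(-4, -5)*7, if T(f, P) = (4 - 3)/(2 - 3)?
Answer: -3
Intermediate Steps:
a = 4 (a = 0 + 4 = 4)
T(f, P) = -1 (T(f, P) = 1/(-1) = 1*(-1) = -1)
a + T(-4, -5)*7 = 4 - 1*7 = 4 - 7 = -3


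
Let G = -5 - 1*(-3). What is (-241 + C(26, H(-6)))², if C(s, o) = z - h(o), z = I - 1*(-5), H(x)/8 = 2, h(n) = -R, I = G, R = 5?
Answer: 54289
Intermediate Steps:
G = -2 (G = -5 + 3 = -2)
I = -2
h(n) = -5 (h(n) = -1*5 = -5)
H(x) = 16 (H(x) = 8*2 = 16)
z = 3 (z = -2 - 1*(-5) = -2 + 5 = 3)
C(s, o) = 8 (C(s, o) = 3 - 1*(-5) = 3 + 5 = 8)
(-241 + C(26, H(-6)))² = (-241 + 8)² = (-233)² = 54289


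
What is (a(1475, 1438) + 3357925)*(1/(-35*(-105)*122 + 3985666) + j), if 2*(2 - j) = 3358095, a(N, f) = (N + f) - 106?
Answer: -6255090693224626041/1108504 ≈ -5.6428e+12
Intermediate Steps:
a(N, f) = -106 + N + f
j = -3358091/2 (j = 2 - 1/2*3358095 = 2 - 3358095/2 = -3358091/2 ≈ -1.6790e+6)
(a(1475, 1438) + 3357925)*(1/(-35*(-105)*122 + 3985666) + j) = ((-106 + 1475 + 1438) + 3357925)*(1/(-35*(-105)*122 + 3985666) - 3358091/2) = (2807 + 3357925)*(1/(3675*122 + 3985666) - 3358091/2) = 3360732*(1/(448350 + 3985666) - 3358091/2) = 3360732*(1/4434016 - 3358091/2) = 3360732*(-7444914611727/4434016) = -6255090693224626041/1108504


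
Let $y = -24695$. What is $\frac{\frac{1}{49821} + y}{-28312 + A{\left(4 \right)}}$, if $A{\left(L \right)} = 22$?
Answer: $\frac{615164797}{704718045} \approx 0.87292$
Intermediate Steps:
$\frac{\frac{1}{49821} + y}{-28312 + A{\left(4 \right)}} = \frac{\frac{1}{49821} - 24695}{-28312 + 22} = \frac{\frac{1}{49821} - 24695}{-28290} = \left(- \frac{1230329594}{49821}\right) \left(- \frac{1}{28290}\right) = \frac{615164797}{704718045}$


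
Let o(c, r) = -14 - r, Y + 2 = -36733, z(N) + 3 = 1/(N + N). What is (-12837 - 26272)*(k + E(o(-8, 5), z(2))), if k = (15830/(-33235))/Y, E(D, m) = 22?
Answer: -210089995182004/244177545 ≈ -8.6040e+5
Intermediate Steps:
z(N) = -3 + 1/(2*N) (z(N) = -3 + 1/(N + N) = -3 + 1/(2*N))
Y = -36735 (Y = -2 - 36733 = -36735)
k = 3166/244177545 (k = (15830/(-33235))/(-36735) = (15830*(-1/33235))*(-1/36735) = -3166/6647*(-1/36735) = 3166/244177545 ≈ 1.2966e-5)
(-12837 - 26272)*(k + E(o(-8, 5), z(2))) = (-12837 - 26272)*(3166/244177545 + 22) = -39109*5371909156/244177545 = -210089995182004/244177545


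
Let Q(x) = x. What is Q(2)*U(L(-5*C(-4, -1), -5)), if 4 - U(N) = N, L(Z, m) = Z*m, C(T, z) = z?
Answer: 58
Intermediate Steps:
U(N) = 4 - N
Q(2)*U(L(-5*C(-4, -1), -5)) = 2*(4 - (-5*(-1))*(-5)) = 2*(4 - 5*(-5)) = 2*(4 - 1*(-25)) = 2*(4 + 25) = 2*29 = 58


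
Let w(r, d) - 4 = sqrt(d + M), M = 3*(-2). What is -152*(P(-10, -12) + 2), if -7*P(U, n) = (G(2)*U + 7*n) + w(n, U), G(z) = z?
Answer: -17328/7 + 608*I/7 ≈ -2475.4 + 86.857*I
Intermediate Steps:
M = -6
w(r, d) = 4 + sqrt(-6 + d) (w(r, d) = 4 + sqrt(d - 6) = 4 + sqrt(-6 + d))
P(U, n) = -4/7 - n - 2*U/7 - sqrt(-6 + U)/7 (P(U, n) = -((2*U + 7*n) + (4 + sqrt(-6 + U)))/7 = -(4 + sqrt(-6 + U) + 2*U + 7*n)/7 = -4/7 - n - 2*U/7 - sqrt(-6 + U)/7)
-152*(P(-10, -12) + 2) = -152*((-4/7 - 1*(-12) - 2/7*(-10) - sqrt(-6 - 10)/7) + 2) = -152*((-4/7 + 12 + 20/7 - 4*I/7) + 2) = -152*((100/7 - 4*I/7) + 2) = -152*(114/7 - 4*I/7) = -17328/7 + 608*I/7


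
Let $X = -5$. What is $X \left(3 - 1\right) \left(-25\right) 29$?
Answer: $7250$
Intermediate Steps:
$X \left(3 - 1\right) \left(-25\right) 29 = - 5 \left(3 - 1\right) \left(-25\right) 29 = \left(-5\right) 2 \left(-25\right) 29 = \left(-10\right) \left(-25\right) 29 = 250 \cdot 29 = 7250$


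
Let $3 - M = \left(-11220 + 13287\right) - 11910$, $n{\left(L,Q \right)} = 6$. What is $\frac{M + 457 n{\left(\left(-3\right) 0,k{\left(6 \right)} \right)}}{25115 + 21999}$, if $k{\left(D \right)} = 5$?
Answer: $\frac{6294}{23557} \approx 0.26718$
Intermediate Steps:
$M = 9846$ ($M = 3 - \left(\left(-11220 + 13287\right) - 11910\right) = 3 - \left(2067 - 11910\right) = 3 - -9843 = 3 + 9843 = 9846$)
$\frac{M + 457 n{\left(\left(-3\right) 0,k{\left(6 \right)} \right)}}{25115 + 21999} = \frac{9846 + 457 \cdot 6}{25115 + 21999} = \frac{9846 + 2742}{47114} = 12588 \cdot \frac{1}{47114} = \frac{6294}{23557}$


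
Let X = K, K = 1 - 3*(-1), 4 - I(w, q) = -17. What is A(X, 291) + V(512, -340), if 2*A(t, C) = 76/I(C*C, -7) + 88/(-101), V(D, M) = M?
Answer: -718226/2121 ≈ -338.63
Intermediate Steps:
I(w, q) = 21 (I(w, q) = 4 - 1*(-17) = 4 + 17 = 21)
K = 4 (K = 1 + 3 = 4)
X = 4
A(t, C) = 2914/2121 (A(t, C) = (76/21 + 88/(-101))/2 = (76*(1/21) + 88*(-1/101))/2 = (76/21 - 88/101)/2 = (½)*(5828/2121) = 2914/2121)
A(X, 291) + V(512, -340) = 2914/2121 - 340 = -718226/2121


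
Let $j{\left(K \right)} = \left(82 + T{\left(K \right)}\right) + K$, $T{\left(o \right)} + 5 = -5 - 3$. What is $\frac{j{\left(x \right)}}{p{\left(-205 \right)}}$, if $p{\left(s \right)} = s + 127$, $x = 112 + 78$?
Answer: $- \frac{259}{78} \approx -3.3205$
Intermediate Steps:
$T{\left(o \right)} = -13$ ($T{\left(o \right)} = -5 - 8 = -13$)
$x = 190$
$p{\left(s \right)} = 127 + s$
$j{\left(K \right)} = 69 + K$ ($j{\left(K \right)} = \left(82 - 13\right) + K = 69 + K$)
$\frac{j{\left(x \right)}}{p{\left(-205 \right)}} = \frac{69 + 190}{127 - 205} = \frac{259}{-78} = 259 \left(- \frac{1}{78}\right) = - \frac{259}{78}$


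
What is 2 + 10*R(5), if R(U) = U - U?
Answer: 2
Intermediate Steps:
R(U) = 0
2 + 10*R(5) = 2 + 10*0 = 2 + 0 = 2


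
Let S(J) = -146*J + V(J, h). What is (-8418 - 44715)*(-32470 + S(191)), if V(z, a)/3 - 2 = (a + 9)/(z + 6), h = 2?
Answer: 631693826961/197 ≈ 3.2066e+9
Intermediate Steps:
V(z, a) = 6 + 3*(9 + a)/(6 + z) (V(z, a) = 6 + 3*((a + 9)/(z + 6)) = 6 + 3*((9 + a)/(6 + z)) = 6 + 3*(9 + a)/(6 + z))
S(J) = -146*J + 3*(23 + 2*J)/(6 + J) (S(J) = -146*J + 3*(21 + 2 + 2*J)/(6 + J) = -146*J + 3*(23 + 2*J)/(6 + J))
(-8418 - 44715)*(-32470 + S(191)) = (-8418 - 44715)*(-32470 + (69 - 870*191 - 146*191²)/(6 + 191)) = -53133*(-32470 + (69 - 166170 - 146*36481)/197) = -53133*(-32470 + (69 - 166170 - 5326226)/197) = -53133*(-32470 + (1/197)*(-5492327)) = -53133*(-32470 - 5492327/197) = -53133*(-11888917/197) = 631693826961/197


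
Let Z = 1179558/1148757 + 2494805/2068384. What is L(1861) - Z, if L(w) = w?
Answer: 1472187226852237/792023532896 ≈ 1858.8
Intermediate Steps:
Z = 1768567867219/792023532896 (Z = 1179558*(1/1148757) + 2494805*(1/2068384) = 393186/382919 + 2494805/2068384 = 1768567867219/792023532896 ≈ 2.2330)
L(1861) - Z = 1861 - 1*1768567867219/792023532896 = 1861 - 1768567867219/792023532896 = 1472187226852237/792023532896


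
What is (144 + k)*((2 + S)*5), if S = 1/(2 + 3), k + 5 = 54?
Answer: 2123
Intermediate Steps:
k = 49 (k = -5 + 54 = 49)
S = ⅕ (S = 1/5 = ⅕ ≈ 0.20000)
(144 + k)*((2 + S)*5) = (144 + 49)*((2 + ⅕)*5) = 193*((11/5)*5) = 193*11 = 2123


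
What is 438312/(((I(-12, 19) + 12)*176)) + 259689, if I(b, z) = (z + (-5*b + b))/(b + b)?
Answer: 631961427/2431 ≈ 2.5996e+5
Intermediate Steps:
I(b, z) = (z - 4*b)/(2*b) (I(b, z) = (z - 4*b)/((2*b)) = (z - 4*b)*(1/(2*b)) = (z - 4*b)/(2*b))
438312/(((I(-12, 19) + 12)*176)) + 259689 = 438312/((((-2 + (1/2)*19/(-12)) + 12)*176)) + 259689 = 438312/((((-2 + (1/2)*19*(-1/12)) + 12)*176)) + 259689 = 438312/((((-2 - 19/24) + 12)*176)) + 259689 = 438312/(((-67/24 + 12)*176)) + 259689 = 438312/(((221/24)*176)) + 259689 = 438312/(4862/3) + 259689 = 438312*(3/4862) + 259689 = 657468/2431 + 259689 = 631961427/2431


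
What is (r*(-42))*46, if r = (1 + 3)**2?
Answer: -30912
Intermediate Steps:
r = 16 (r = 4**2 = 16)
(r*(-42))*46 = (16*(-42))*46 = -672*46 = -30912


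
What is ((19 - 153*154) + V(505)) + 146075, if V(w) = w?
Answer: 123037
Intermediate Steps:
((19 - 153*154) + V(505)) + 146075 = ((19 - 153*154) + 505) + 146075 = ((19 - 23562) + 505) + 146075 = (-23543 + 505) + 146075 = -23038 + 146075 = 123037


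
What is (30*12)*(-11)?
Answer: -3960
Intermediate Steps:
(30*12)*(-11) = 360*(-11) = -3960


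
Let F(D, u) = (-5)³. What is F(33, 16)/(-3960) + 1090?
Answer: 863305/792 ≈ 1090.0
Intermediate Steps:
F(D, u) = -125
F(33, 16)/(-3960) + 1090 = -125/(-3960) + 1090 = -125*(-1/3960) + 1090 = 25/792 + 1090 = 863305/792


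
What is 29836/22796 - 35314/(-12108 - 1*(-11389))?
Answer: 206617507/4097581 ≈ 50.424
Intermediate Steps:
29836/22796 - 35314/(-12108 - 1*(-11389)) = 29836*(1/22796) - 35314/(-12108 + 11389) = 7459/5699 - 35314/(-719) = 7459/5699 - 35314*(-1/719) = 7459/5699 + 35314/719 = 206617507/4097581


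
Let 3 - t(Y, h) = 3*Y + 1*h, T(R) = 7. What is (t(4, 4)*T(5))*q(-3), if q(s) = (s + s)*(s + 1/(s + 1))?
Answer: -1911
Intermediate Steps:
t(Y, h) = 3 - h - 3*Y (t(Y, h) = 3 - (3*Y + 1*h) = 3 - (3*Y + h) = 3 - (h + 3*Y) = 3 + (-h - 3*Y) = 3 - h - 3*Y)
q(s) = 2*s*(s + 1/(1 + s)) (q(s) = (2*s)*(s + 1/(1 + s)) = 2*s*(s + 1/(1 + s)))
(t(4, 4)*T(5))*q(-3) = ((3 - 1*4 - 3*4)*7)*(2*(-3)*(1 - 3 + (-3)²)/(1 - 3)) = ((3 - 4 - 12)*7)*(2*(-3)*(1 - 3 + 9)/(-2)) = (-13*7)*(2*(-3)*(-½)*7) = -91*21 = -1911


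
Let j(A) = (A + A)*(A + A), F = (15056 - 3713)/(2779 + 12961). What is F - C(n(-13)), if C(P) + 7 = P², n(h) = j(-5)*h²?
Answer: -4495501278477/15740 ≈ -2.8561e+8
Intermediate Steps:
F = 11343/15740 ≈ 0.72065
j(A) = 4*A² (j(A) = (2*A)*(2*A) = 4*A²)
n(h) = 100*h² (n(h) = (4*(-5)²)*h² = (4*25)*h² = 100*h²)
C(P) = -7 + P²
F - C(n(-13)) = 11343/15740 - (-7 + (100*(-13)²)²) = 11343/15740 - (-7 + (100*169)²) = 11343/15740 - (-7 + 16900²) = 11343/15740 - (-7 + 285610000) = 11343/15740 - 1*285609993 = 11343/15740 - 285609993 = -4495501278477/15740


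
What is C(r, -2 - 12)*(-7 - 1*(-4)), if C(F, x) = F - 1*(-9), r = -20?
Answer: 33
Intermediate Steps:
C(F, x) = 9 + F (C(F, x) = F + 9 = 9 + F)
C(r, -2 - 12)*(-7 - 1*(-4)) = (9 - 20)*(-7 - 1*(-4)) = -11*(-7 + 4) = -11*(-3) = 33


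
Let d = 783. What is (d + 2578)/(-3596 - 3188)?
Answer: -3361/6784 ≈ -0.49543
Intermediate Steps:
(d + 2578)/(-3596 - 3188) = (783 + 2578)/(-3596 - 3188) = 3361/(-6784) = 3361*(-1/6784) = -3361/6784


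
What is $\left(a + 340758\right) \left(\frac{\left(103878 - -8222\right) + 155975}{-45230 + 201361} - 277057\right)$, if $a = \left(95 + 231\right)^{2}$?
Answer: $- \frac{19337313256449328}{156131} \approx -1.2385 \cdot 10^{11}$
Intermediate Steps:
$a = 106276$ ($a = 326^{2} = 106276$)
$\left(a + 340758\right) \left(\frac{\left(103878 - -8222\right) + 155975}{-45230 + 201361} - 277057\right) = \left(106276 + 340758\right) \left(\frac{\left(103878 - -8222\right) + 155975}{-45230 + 201361} - 277057\right) = 447034 \left(\frac{\left(103878 + 8222\right) + 155975}{156131} - 277057\right) = 447034 \left(\left(112100 + 155975\right) \frac{1}{156131} - 277057\right) = 447034 \left(268075 \cdot \frac{1}{156131} - 277057\right) = 447034 \left(\frac{268075}{156131} - 277057\right) = 447034 \left(- \frac{43256918392}{156131}\right) = - \frac{19337313256449328}{156131}$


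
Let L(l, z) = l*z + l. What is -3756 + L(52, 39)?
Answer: -1676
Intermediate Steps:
L(l, z) = l + l*z
-3756 + L(52, 39) = -3756 + 52*(1 + 39) = -3756 + 52*40 = -3756 + 2080 = -1676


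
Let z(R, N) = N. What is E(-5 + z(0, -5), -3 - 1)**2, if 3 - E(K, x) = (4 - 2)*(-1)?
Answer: 25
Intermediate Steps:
E(K, x) = 5 (E(K, x) = 3 - (4 - 2)*(-1) = 3 - 2*(-1) = 3 - 1*(-2) = 3 + 2 = 5)
E(-5 + z(0, -5), -3 - 1)**2 = 5**2 = 25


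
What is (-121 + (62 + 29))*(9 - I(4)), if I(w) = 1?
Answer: -240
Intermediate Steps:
(-121 + (62 + 29))*(9 - I(4)) = (-121 + (62 + 29))*(9 - 1*1) = (-121 + 91)*(9 - 1) = -30*8 = -240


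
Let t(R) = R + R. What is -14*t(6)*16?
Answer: -2688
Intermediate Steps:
t(R) = 2*R
-14*t(6)*16 = -28*6*16 = -14*12*16 = -168*16 = -2688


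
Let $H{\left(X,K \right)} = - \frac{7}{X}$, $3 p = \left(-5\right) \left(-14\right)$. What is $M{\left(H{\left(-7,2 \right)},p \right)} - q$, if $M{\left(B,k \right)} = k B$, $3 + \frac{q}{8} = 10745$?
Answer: $- \frac{257738}{3} \approx -85913.0$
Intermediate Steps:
$q = 85936$ ($q = -24 + 8 \cdot 10745 = -24 + 85960 = 85936$)
$p = \frac{70}{3}$ ($p = \frac{\left(-5\right) \left(-14\right)}{3} = \frac{1}{3} \cdot 70 = \frac{70}{3} \approx 23.333$)
$M{\left(B,k \right)} = B k$
$M{\left(H{\left(-7,2 \right)},p \right)} - q = - \frac{7}{-7} \cdot \frac{70}{3} - 85936 = \left(-7\right) \left(- \frac{1}{7}\right) \frac{70}{3} - 85936 = 1 \cdot \frac{70}{3} - 85936 = \frac{70}{3} - 85936 = - \frac{257738}{3}$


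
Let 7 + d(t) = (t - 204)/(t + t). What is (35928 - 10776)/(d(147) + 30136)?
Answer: 2464896/2952623 ≈ 0.83482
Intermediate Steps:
d(t) = -7 + (-204 + t)/(2*t) (d(t) = -7 + (t - 204)/(t + t) = -7 + (-204 + t)/((2*t)) = -7 + (-204 + t)*(1/(2*t)) = -7 + (-204 + t)/(2*t))
(35928 - 10776)/(d(147) + 30136) = (35928 - 10776)/((-13/2 - 102/147) + 30136) = 25152/((-13/2 - 102*1/147) + 30136) = 25152/((-13/2 - 34/49) + 30136) = 25152/(-705/98 + 30136) = 25152/(2952623/98) = 25152*(98/2952623) = 2464896/2952623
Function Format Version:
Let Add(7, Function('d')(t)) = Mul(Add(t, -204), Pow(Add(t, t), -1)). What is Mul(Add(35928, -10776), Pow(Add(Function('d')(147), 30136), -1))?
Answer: Rational(2464896, 2952623) ≈ 0.83482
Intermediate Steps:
Function('d')(t) = Add(-7, Mul(Rational(1, 2), Pow(t, -1), Add(-204, t))) (Function('d')(t) = Add(-7, Mul(Add(t, -204), Pow(Add(t, t), -1))) = Add(-7, Mul(Add(-204, t), Pow(Mul(2, t), -1))) = Add(-7, Mul(Add(-204, t), Mul(Rational(1, 2), Pow(t, -1)))) = Add(-7, Mul(Rational(1, 2), Pow(t, -1), Add(-204, t))))
Mul(Add(35928, -10776), Pow(Add(Function('d')(147), 30136), -1)) = Mul(Add(35928, -10776), Pow(Add(Add(Rational(-13, 2), Mul(-102, Pow(147, -1))), 30136), -1)) = Mul(25152, Pow(Add(Add(Rational(-13, 2), Mul(-102, Rational(1, 147))), 30136), -1)) = Mul(25152, Pow(Add(Add(Rational(-13, 2), Rational(-34, 49)), 30136), -1)) = Mul(25152, Pow(Add(Rational(-705, 98), 30136), -1)) = Mul(25152, Pow(Rational(2952623, 98), -1)) = Mul(25152, Rational(98, 2952623)) = Rational(2464896, 2952623)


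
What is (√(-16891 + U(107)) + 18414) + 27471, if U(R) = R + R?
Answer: 45885 + 3*I*√1853 ≈ 45885.0 + 129.14*I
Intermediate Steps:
U(R) = 2*R
(√(-16891 + U(107)) + 18414) + 27471 = (√(-16891 + 2*107) + 18414) + 27471 = (√(-16891 + 214) + 18414) + 27471 = (√(-16677) + 18414) + 27471 = (3*I*√1853 + 18414) + 27471 = (18414 + 3*I*√1853) + 27471 = 45885 + 3*I*√1853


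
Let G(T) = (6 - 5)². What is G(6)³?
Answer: 1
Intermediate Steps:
G(T) = 1 (G(T) = 1² = 1)
G(6)³ = 1³ = 1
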